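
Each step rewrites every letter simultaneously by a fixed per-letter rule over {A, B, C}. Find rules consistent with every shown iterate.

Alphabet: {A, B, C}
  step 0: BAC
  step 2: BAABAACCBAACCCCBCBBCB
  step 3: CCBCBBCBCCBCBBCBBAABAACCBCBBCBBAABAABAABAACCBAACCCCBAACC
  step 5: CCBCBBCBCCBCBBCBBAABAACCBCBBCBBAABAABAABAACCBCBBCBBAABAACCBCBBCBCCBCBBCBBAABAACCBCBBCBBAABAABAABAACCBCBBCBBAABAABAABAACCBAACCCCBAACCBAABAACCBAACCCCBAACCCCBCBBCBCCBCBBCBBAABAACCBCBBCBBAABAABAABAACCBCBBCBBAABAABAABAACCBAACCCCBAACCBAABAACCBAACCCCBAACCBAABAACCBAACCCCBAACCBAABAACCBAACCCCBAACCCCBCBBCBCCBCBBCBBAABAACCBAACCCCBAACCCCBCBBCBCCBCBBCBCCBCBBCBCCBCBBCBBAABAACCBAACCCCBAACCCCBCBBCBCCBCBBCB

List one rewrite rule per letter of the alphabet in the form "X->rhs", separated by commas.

  step 2 ⇒ step 3: BAABAACCBAACCCCBCBBCB ⇒ CC·BCB·BCB·CC·BCB·BCB·BAA·BAA·CC·BCB·BCB·BAA·BAA·BAA·BAA·CC·BAA·CC·CC·BAA·CC
    A ↦ BCB
    B ↦ CC
    C ↦ BAA

A->BCB, B->CC, C->BAA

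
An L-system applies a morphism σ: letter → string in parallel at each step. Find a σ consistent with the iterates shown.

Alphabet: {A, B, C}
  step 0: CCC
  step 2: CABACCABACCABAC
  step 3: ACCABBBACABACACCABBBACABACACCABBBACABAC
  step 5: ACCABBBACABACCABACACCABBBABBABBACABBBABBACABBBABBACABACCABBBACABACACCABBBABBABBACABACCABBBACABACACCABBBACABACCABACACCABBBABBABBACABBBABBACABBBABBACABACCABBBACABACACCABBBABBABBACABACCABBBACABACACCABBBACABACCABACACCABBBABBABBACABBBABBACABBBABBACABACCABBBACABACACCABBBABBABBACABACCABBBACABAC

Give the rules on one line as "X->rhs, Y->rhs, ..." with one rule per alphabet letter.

  step 2 ⇒ step 3: CABACCABACCABAC ⇒ AC·CAB·BBA·CAB·AC·AC·CAB·BBA·CAB·AC·AC·CAB·BBA·CAB·AC
    A ↦ CAB
    B ↦ BBA
    C ↦ AC

A->CAB, B->BBA, C->AC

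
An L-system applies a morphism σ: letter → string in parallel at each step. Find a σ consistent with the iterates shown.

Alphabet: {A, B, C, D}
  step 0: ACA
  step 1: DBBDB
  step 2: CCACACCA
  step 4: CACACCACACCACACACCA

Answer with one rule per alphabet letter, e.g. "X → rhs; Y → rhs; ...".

A->DB, B->CA, C->B, D->C

  step 1 ⇒ step 2: DBBDB ⇒ C·CA·CA·C·CA
    B ↦ CA
    D ↦ C
  step 0 ⇒ step 1: ACA ⇒ DB·B·DB
    A ↦ DB
  step 0 ⇒ step 1: ACA ⇒ DB·B·DB
    C ↦ B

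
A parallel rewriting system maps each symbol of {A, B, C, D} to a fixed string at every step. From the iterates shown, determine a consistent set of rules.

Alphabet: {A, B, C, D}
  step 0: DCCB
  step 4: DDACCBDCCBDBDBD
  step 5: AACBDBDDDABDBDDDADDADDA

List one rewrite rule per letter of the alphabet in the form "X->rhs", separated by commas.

A->C, B->DD, C->BD, D->A

  step 4 ⇒ step 5: DDACCBDCCBDBDBD ⇒ A·A·C·BD·BD·DD·A·BD·BD·DD·A·DD·A·DD·A
    A ↦ C
    B ↦ DD
    C ↦ BD
    D ↦ A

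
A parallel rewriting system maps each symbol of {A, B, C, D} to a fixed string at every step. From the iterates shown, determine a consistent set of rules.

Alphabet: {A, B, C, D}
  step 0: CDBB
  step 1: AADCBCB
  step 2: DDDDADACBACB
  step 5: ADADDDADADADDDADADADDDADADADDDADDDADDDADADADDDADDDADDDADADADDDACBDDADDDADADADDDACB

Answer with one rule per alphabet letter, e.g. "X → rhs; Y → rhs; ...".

  step 1 ⇒ step 2: AADCBCB ⇒ DD·DD·AD·A·CB·A·CB
    A ↦ DD
    B ↦ CB
    C ↦ A
    D ↦ AD

A->DD, B->CB, C->A, D->AD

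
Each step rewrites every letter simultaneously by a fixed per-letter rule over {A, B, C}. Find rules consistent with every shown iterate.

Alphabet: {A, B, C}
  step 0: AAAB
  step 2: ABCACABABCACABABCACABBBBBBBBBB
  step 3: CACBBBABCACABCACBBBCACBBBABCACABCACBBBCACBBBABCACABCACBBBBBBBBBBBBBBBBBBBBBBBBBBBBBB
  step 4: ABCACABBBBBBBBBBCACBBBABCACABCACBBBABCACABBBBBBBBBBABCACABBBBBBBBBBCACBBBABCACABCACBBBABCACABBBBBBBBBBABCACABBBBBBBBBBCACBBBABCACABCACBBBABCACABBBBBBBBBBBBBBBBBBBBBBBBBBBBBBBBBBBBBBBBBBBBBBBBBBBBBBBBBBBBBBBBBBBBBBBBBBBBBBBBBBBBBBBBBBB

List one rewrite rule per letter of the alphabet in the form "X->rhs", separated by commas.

  step 3 ⇒ step 4: CACBBBABCACABCACBBBCACBBBABCACABCACBBBCACBBBABCACABCACBBBBBBBBBBBBBBBBBBBBBBBBBBBBBB ⇒ AB·CAC·AB·BBB·BBB·BBB·CAC·BBB·AB·CAC·AB·CAC·BBB·AB·CAC·AB·BBB·BBB·BBB·AB·CAC·AB·BBB·BBB·BBB·CAC·BBB·AB·CAC·AB·CAC·BBB·AB·CAC·AB·BBB·BBB·BBB·AB·CAC·AB·BBB·BBB·BBB·CAC·BBB·AB·CAC·AB·CAC·BBB·AB·CAC·AB·BBB·BBB·BBB·BBB·BBB·BBB·BBB·BBB·BBB·BBB·BBB·BBB·BBB·BBB·BBB·BBB·BBB·BBB·BBB·BBB·BBB·BBB·BBB·BBB·BBB·BBB·BBB·BBB·BBB·BBB
    A ↦ CAC
    B ↦ BBB
    C ↦ AB

A->CAC, B->BBB, C->AB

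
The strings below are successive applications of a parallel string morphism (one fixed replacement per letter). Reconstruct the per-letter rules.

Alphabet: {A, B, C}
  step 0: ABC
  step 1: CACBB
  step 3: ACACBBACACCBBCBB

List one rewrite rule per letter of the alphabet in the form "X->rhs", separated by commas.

  step 0 ⇒ step 1: ABC ⇒ C·AC·BB
    A ↦ C
    B ↦ AC
    C ↦ BB

A->C, B->AC, C->BB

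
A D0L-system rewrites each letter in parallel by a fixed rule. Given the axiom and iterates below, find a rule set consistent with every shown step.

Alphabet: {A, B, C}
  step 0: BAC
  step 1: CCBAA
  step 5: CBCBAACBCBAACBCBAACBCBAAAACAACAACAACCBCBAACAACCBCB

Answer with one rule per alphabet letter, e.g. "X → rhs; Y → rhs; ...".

A->CB, B->C, C->AA

  step 0 ⇒ step 1: BAC ⇒ C·CB·AA
    A ↦ CB
    B ↦ C
    C ↦ AA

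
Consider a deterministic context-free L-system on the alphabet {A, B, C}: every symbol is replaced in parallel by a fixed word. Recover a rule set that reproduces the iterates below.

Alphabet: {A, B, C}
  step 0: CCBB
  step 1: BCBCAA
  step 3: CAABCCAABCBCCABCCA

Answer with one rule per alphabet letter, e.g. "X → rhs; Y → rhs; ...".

  step 0 ⇒ step 1: CCBB ⇒ BC·BC·A·A
    B ↦ A
    C ↦ BC
    A ↦ CA  (constrained at step 1)

A->CA, B->A, C->BC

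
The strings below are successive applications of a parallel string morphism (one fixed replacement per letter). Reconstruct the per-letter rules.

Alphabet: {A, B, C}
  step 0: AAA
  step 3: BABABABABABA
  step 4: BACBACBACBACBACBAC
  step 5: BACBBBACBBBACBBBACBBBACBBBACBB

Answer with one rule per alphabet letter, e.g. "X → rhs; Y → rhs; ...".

A->C, B->BA, C->BB

  step 4 ⇒ step 5: BACBACBACBACBACBAC ⇒ BA·C·BB·BA·C·BB·BA·C·BB·BA·C·BB·BA·C·BB·BA·C·BB
    A ↦ C
    B ↦ BA
    C ↦ BB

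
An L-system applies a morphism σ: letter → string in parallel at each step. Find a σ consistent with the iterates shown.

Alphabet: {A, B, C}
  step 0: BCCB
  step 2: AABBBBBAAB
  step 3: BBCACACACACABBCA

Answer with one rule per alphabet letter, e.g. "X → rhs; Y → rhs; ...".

  step 2 ⇒ step 3: AABBBBBAAB ⇒ B·B·CA·CA·CA·CA·CA·B·B·CA
    A ↦ B
    B ↦ CA
    C ↦ AA  (constrained at step 0)

A->B, B->CA, C->AA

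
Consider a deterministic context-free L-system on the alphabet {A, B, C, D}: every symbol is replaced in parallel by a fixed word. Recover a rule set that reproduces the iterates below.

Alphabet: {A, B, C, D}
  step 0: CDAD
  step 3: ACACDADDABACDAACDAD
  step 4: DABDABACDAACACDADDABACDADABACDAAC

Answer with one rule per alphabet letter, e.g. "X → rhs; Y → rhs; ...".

  step 3 ⇒ step 4: ACACDADDABACDAACDAD ⇒ DA·B·DA·B·AC·DA·AC·AC·DA·D·DA·B·AC·DA·DA·B·AC·DA·AC
    A ↦ DA
    B ↦ D
    C ↦ B
    D ↦ AC

A->DA, B->D, C->B, D->AC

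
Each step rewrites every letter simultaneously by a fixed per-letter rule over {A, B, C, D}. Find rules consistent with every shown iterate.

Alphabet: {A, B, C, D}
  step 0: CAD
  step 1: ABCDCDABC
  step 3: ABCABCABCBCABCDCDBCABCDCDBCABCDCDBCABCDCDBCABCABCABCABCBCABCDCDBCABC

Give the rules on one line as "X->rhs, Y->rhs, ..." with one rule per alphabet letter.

  step 0 ⇒ step 1: CAD ⇒ ABC·DCD·ABC
    A ↦ DCD
    C ↦ ABC
    D ↦ ABC
    B ↦ BC  (constrained at step 1)

A->DCD, B->BC, C->ABC, D->ABC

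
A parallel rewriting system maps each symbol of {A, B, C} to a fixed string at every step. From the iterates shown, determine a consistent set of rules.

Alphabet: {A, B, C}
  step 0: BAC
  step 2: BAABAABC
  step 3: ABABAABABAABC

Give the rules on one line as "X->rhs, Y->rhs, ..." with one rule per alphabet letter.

  step 2 ⇒ step 3: BAABAABC ⇒ A·BA·BA·A·BA·BA·A·BC
    A ↦ BA
    B ↦ A
    C ↦ BC

A->BA, B->A, C->BC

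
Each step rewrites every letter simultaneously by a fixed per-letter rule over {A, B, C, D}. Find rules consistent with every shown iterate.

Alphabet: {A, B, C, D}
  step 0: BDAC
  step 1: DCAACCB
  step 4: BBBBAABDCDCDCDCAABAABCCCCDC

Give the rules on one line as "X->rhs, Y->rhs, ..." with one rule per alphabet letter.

A->CC, B->DC, C->B, D->AA

  step 0 ⇒ step 1: BDAC ⇒ DC·AA·CC·B
    A ↦ CC
    B ↦ DC
    C ↦ B
    D ↦ AA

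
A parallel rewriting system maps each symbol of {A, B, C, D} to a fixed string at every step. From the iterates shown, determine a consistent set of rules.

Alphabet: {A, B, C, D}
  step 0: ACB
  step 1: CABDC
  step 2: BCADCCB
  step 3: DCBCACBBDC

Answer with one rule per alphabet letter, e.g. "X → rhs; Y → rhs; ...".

A->CA, B->DC, C->B, D->C

  step 2 ⇒ step 3: BCADCCB ⇒ DC·B·CA·C·B·B·DC
    A ↦ CA
    B ↦ DC
    C ↦ B
    D ↦ C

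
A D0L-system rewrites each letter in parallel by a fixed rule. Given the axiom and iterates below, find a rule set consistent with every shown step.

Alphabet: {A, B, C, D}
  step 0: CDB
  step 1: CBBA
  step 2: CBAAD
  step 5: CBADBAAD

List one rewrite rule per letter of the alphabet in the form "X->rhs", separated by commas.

  step 1 ⇒ step 2: CBBA ⇒ CB·A·A·D
    A ↦ D
    B ↦ A
    C ↦ CB
  step 0 ⇒ step 1: CDB ⇒ CB·B·A
    D ↦ B

A->D, B->A, C->CB, D->B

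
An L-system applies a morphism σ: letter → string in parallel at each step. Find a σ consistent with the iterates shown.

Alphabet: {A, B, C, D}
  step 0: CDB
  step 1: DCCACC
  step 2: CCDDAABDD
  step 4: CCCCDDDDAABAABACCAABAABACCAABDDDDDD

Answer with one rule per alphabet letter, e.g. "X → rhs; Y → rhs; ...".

  step 1 ⇒ step 2: DCCACC ⇒ CC·D·D·AAB·D·D
    A ↦ AAB
    C ↦ D
    D ↦ CC
  step 0 ⇒ step 1: CDB ⇒ D·CC·ACC
    B ↦ ACC

A->AAB, B->ACC, C->D, D->CC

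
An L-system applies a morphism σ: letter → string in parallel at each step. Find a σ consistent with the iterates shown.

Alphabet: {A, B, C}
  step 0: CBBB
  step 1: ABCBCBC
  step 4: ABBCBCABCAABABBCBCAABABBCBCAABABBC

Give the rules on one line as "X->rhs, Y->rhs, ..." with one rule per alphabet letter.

A->AB, B->BC, C->A

  step 0 ⇒ step 1: CBBB ⇒ A·BC·BC·BC
    B ↦ BC
    C ↦ A
    A ↦ AB  (constrained at step 1)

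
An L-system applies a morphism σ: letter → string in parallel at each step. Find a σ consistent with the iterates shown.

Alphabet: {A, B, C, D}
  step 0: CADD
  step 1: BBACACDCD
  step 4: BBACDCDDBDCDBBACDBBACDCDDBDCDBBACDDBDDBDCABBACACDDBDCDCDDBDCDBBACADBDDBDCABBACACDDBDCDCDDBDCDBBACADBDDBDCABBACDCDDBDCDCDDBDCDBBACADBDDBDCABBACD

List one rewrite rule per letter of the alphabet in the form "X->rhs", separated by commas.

A->CA, B->DBD, C->BBA, D->CD

  step 0 ⇒ step 1: CADD ⇒ BBA·CA·CD·CD
    A ↦ CA
    C ↦ BBA
    D ↦ CD
    B ↦ DBD  (constrained at step 1)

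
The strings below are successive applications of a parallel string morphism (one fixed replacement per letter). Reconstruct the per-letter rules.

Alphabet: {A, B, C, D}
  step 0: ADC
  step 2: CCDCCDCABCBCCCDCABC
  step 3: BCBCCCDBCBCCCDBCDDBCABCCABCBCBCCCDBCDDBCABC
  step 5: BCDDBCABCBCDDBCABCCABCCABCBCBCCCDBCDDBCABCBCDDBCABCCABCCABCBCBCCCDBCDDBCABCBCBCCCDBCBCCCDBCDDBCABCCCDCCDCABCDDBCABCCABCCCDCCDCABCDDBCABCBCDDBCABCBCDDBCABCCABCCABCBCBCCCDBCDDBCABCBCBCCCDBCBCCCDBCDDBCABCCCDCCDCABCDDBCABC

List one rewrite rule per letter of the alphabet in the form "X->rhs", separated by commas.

A->DDB, B->CA, C->BC, D->CCD

  step 2 ⇒ step 3: CCDCCDCABCBCCCDCABC ⇒ BC·BC·CCD·BC·BC·CCD·BC·DDB·CA·BC·CA·BC·BC·BC·CCD·BC·DDB·CA·BC
    A ↦ DDB
    B ↦ CA
    C ↦ BC
    D ↦ CCD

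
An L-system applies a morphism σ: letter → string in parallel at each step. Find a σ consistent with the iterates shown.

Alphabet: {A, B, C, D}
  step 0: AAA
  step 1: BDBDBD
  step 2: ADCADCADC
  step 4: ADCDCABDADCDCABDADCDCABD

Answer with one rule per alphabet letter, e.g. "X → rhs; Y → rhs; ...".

A->BD, B->A, C->A, D->DC

  step 1 ⇒ step 2: BDBDBD ⇒ A·DC·A·DC·A·DC
    B ↦ A
    D ↦ DC
  step 0 ⇒ step 1: AAA ⇒ BD·BD·BD
    A ↦ BD
    C ↦ A  (constrained at step 2)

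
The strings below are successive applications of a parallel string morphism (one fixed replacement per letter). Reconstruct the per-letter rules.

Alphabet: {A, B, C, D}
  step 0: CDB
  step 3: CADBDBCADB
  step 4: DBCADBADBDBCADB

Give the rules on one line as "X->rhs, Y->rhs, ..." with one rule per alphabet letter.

A->C, B->DB, C->DB, D->A

  step 3 ⇒ step 4: CADBDBCADB ⇒ DB·C·A·DB·A·DB·DB·C·A·DB
    A ↦ C
    B ↦ DB
    C ↦ DB
    D ↦ A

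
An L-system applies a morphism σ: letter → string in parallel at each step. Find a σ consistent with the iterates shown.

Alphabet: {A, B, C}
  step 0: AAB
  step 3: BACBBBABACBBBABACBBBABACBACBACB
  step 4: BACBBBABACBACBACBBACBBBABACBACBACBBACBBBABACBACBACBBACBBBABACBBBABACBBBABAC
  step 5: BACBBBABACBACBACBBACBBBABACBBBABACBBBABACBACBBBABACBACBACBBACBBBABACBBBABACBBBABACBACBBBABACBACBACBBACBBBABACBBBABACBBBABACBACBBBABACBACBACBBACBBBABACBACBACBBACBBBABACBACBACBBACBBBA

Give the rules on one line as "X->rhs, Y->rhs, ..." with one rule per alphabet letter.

  step 4 ⇒ step 5: BACBBBABACBACBACBBACBBBABACBACBACBBACBBBABACBACBACBBACBBBABACBBBABACBBBABAC ⇒ BAC·B·BBA·BAC·BAC·BAC·B·BAC·B·BBA·BAC·B·BBA·BAC·B·BBA·BAC·BAC·B·BBA·BAC·BAC·BAC·B·BAC·B·BBA·BAC·B·BBA·BAC·B·BBA·BAC·BAC·B·BBA·BAC·BAC·BAC·B·BAC·B·BBA·BAC·B·BBA·BAC·B·BBA·BAC·BAC·B·BBA·BAC·BAC·BAC·B·BAC·B·BBA·BAC·BAC·BAC·B·BAC·B·BBA·BAC·BAC·BAC·B·BAC·B·BBA
    A ↦ B
    B ↦ BAC
    C ↦ BBA

A->B, B->BAC, C->BBA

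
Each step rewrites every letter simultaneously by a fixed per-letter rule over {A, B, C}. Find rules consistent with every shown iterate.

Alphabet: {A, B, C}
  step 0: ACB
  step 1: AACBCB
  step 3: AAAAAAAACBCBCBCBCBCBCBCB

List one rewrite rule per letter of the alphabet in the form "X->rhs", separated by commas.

A->AA, B->CB, C->CB

  step 0 ⇒ step 1: ACB ⇒ AA·CB·CB
    A ↦ AA
    B ↦ CB
    C ↦ CB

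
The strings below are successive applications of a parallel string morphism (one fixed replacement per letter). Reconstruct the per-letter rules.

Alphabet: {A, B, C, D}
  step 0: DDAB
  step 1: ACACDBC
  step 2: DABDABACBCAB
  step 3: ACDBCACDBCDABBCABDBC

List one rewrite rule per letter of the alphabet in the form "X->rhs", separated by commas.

A->D, B->BC, C->AB, D->AC

  step 2 ⇒ step 3: DABDABACBCAB ⇒ AC·D·BC·AC·D·BC·D·AB·BC·AB·D·BC
    A ↦ D
    B ↦ BC
    C ↦ AB
    D ↦ AC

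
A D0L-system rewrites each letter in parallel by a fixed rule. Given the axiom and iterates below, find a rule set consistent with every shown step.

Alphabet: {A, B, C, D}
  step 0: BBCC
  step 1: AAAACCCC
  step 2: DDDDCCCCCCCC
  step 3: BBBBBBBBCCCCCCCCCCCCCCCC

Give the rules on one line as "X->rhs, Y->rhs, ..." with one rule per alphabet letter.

  step 2 ⇒ step 3: DDDDCCCCCCCC ⇒ BB·BB·BB·BB·CC·CC·CC·CC·CC·CC·CC·CC
    C ↦ CC
    D ↦ BB
  step 1 ⇒ step 2: AAAACCCC ⇒ D·D·D·D·CC·CC·CC·CC
    A ↦ D
  step 0 ⇒ step 1: BBCC ⇒ AA·AA·CC·CC
    B ↦ AA

A->D, B->AA, C->CC, D->BB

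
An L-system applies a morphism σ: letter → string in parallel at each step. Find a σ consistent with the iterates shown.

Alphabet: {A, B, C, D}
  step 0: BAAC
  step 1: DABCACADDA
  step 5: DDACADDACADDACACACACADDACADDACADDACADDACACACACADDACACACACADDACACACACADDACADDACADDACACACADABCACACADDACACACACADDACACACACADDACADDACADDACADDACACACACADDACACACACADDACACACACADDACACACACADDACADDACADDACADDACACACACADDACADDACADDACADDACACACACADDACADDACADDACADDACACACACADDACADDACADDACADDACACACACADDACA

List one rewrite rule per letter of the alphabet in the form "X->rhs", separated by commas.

  step 0 ⇒ step 1: BAAC ⇒ DAB·CA·CA·DDA
    A ↦ CA
    B ↦ DAB
    C ↦ DDA
    D ↦ CA  (constrained at step 1)

A->CA, B->DAB, C->DDA, D->CA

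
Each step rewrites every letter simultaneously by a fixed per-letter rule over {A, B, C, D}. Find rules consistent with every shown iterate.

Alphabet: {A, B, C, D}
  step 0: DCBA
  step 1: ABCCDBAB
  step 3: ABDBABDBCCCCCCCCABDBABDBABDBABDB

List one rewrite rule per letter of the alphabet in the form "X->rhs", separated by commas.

  step 0 ⇒ step 1: DCBA ⇒ AB·CC·DB·AB
    A ↦ AB
    B ↦ DB
    C ↦ CC
    D ↦ AB

A->AB, B->DB, C->CC, D->AB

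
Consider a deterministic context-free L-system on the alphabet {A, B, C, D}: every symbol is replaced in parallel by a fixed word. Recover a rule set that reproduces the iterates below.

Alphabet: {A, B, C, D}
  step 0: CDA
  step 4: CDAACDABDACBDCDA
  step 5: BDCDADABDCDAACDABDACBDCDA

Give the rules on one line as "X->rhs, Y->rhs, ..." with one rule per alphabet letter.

  step 4 ⇒ step 5: CDAACDABDACBDCDA ⇒ BD·C·DA·DA·BD·C·DA·A·C·DA·BD·A·C·BD·C·DA
    A ↦ DA
    B ↦ A
    C ↦ BD
    D ↦ C

A->DA, B->A, C->BD, D->C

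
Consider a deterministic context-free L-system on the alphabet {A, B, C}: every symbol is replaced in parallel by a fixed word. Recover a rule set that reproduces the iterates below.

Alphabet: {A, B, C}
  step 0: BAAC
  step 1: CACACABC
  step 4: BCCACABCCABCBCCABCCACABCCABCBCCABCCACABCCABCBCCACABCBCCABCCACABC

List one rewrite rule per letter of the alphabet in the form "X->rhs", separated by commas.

A->CA, B->CA, C->BC

  step 0 ⇒ step 1: BAAC ⇒ CA·CA·CA·BC
    A ↦ CA
    B ↦ CA
    C ↦ BC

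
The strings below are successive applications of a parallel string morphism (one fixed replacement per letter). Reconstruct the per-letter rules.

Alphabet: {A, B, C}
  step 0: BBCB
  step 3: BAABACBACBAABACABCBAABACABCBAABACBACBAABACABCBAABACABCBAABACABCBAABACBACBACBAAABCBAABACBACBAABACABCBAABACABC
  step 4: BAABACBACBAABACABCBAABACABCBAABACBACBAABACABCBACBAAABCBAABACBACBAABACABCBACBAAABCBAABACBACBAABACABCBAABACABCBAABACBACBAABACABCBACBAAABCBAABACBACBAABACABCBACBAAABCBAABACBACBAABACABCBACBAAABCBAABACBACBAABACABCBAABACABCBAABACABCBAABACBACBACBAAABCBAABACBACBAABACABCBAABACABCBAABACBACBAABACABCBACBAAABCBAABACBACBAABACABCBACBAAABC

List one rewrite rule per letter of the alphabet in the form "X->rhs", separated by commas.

  step 3 ⇒ step 4: BAABACBACBAABACABCBAABACABCBAABACBACBAABACABCBAABACABCBAABACABCBAABACBACBACBAAABCBAABACBACBAABACABCBAABACABC ⇒ BAA·BAC·BAC·BAA·BAC·ABC·BAA·BAC·ABC·BAA·BAC·BAC·BAA·BAC·ABC·BAC·BAA·ABC·BAA·BAC·BAC·BAA·BAC·ABC·BAC·BAA·ABC·BAA·BAC·BAC·BAA·BAC·ABC·BAA·BAC·ABC·BAA·BAC·BAC·BAA·BAC·ABC·BAC·BAA·ABC·BAA·BAC·BAC·BAA·BAC·ABC·BAC·BAA·ABC·BAA·BAC·BAC·BAA·BAC·ABC·BAC·BAA·ABC·BAA·BAC·BAC·BAA·BAC·ABC·BAA·BAC·ABC·BAA·BAC·ABC·BAA·BAC·BAC·BAC·BAA·ABC·BAA·BAC·BAC·BAA·BAC·ABC·BAA·BAC·ABC·BAA·BAC·BAC·BAA·BAC·ABC·BAC·BAA·ABC·BAA·BAC·BAC·BAA·BAC·ABC·BAC·BAA·ABC
    A ↦ BAC
    B ↦ BAA
    C ↦ ABC

A->BAC, B->BAA, C->ABC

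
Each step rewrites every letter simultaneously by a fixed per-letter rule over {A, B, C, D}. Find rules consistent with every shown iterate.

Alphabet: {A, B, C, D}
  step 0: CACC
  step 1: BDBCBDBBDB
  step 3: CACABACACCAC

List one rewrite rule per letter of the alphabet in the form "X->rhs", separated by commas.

  step 0 ⇒ step 1: CACC ⇒ BDB·C·BDB·BDB
    A ↦ C
    C ↦ BDB
    B ↦ A  (constrained at step 1)
    D ↦ B  (constrained at step 1)

A->C, B->A, C->BDB, D->B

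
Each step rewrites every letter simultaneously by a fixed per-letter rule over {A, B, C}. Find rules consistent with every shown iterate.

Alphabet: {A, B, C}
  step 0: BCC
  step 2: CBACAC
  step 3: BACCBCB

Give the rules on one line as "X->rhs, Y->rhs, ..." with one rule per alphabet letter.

  step 2 ⇒ step 3: CBACAC ⇒ B·AC·C·B·C·B
    A ↦ C
    B ↦ AC
    C ↦ B

A->C, B->AC, C->B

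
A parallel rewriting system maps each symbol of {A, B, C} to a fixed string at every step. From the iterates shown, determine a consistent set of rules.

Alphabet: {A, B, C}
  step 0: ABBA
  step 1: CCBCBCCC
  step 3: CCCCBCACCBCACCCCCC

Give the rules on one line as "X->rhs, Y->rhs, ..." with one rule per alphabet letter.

  step 0 ⇒ step 1: ABBA ⇒ CC·BC·BC·CC
    A ↦ CC
    B ↦ BC
    C ↦ A  (constrained at step 1)

A->CC, B->BC, C->A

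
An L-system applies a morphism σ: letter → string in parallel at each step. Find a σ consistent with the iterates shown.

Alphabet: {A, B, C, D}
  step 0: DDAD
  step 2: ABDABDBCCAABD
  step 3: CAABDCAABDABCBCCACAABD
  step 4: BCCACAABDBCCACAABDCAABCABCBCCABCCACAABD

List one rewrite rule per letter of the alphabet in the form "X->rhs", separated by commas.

  step 3 ⇒ step 4: CAABDCAABDABCBCCACAABD ⇒ BC·CA·CA·A·BD·BC·CA·CA·A·BD·CA·A·BC·A·BC·BC·CA·BC·CA·CA·A·BD
    A ↦ CA
    B ↦ A
    C ↦ BC
    D ↦ BD

A->CA, B->A, C->BC, D->BD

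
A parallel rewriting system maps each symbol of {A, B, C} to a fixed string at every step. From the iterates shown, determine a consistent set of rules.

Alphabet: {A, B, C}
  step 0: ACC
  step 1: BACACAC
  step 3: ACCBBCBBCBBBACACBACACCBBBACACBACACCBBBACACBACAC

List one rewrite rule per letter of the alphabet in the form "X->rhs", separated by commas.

A->BAC, B->CBB, C->AC

  step 0 ⇒ step 1: ACC ⇒ BAC·AC·AC
    A ↦ BAC
    C ↦ AC
    B ↦ CBB  (constrained at step 1)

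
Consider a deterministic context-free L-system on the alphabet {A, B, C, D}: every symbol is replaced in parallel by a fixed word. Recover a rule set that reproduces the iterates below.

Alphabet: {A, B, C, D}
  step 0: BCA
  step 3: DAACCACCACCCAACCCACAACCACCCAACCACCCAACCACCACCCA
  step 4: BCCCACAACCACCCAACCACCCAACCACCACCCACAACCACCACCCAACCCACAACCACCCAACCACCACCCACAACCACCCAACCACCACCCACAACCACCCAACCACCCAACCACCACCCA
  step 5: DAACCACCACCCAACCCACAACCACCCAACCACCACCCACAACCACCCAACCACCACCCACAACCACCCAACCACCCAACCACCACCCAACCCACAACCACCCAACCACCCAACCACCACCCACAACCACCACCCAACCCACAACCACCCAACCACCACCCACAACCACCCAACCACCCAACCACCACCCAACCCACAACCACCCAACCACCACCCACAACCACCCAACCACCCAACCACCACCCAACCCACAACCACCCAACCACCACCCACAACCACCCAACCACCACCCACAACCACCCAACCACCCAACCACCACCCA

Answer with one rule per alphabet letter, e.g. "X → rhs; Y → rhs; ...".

  step 4 ⇒ step 5: BCCCACAACCACCCAACCACCCAACCACCACCCACAACCACCACCCAACCCACAACCACCCAACCACCACCCACAACCACCCAACCACCACCCACAACCACCCAACCACCCAACCACCACCCA ⇒ DA·ACC·ACC·ACC·CA·ACC·CA·CA·ACC·ACC·CA·ACC·ACC·ACC·CA·CA·ACC·ACC·CA·ACC·ACC·ACC·CA·CA·ACC·ACC·CA·ACC·ACC·CA·ACC·ACC·ACC·CA·ACC·CA·CA·ACC·ACC·CA·ACC·ACC·CA·ACC·ACC·ACC·CA·CA·ACC·ACC·ACC·CA·ACC·CA·CA·ACC·ACC·CA·ACC·ACC·ACC·CA·CA·ACC·ACC·CA·ACC·ACC·CA·ACC·ACC·ACC·CA·ACC·CA·CA·ACC·ACC·CA·ACC·ACC·ACC·CA·CA·ACC·ACC·CA·ACC·ACC·CA·ACC·ACC·ACC·CA·ACC·CA·CA·ACC·ACC·CA·ACC·ACC·ACC·CA·CA·ACC·ACC·CA·ACC·ACC·ACC·CA·CA·ACC·ACC·CA·ACC·ACC·CA·ACC·ACC·ACC·CA
    A ↦ CA
    B ↦ DA
    C ↦ ACC
  step 3 ⇒ step 4: DAACCACCACCCAACCCACAACCACCCAACCACCCAACCACCACCCA ⇒ BCC·CA·CA·ACC·ACC·CA·ACC·ACC·CA·ACC·ACC·ACC·CA·CA·ACC·ACC·ACC·CA·ACC·CA·CA·ACC·ACC·CA·ACC·ACC·ACC·CA·CA·ACC·ACC·CA·ACC·ACC·ACC·CA·CA·ACC·ACC·CA·ACC·ACC·CA·ACC·ACC·ACC·CA
    D ↦ BCC

A->CA, B->DA, C->ACC, D->BCC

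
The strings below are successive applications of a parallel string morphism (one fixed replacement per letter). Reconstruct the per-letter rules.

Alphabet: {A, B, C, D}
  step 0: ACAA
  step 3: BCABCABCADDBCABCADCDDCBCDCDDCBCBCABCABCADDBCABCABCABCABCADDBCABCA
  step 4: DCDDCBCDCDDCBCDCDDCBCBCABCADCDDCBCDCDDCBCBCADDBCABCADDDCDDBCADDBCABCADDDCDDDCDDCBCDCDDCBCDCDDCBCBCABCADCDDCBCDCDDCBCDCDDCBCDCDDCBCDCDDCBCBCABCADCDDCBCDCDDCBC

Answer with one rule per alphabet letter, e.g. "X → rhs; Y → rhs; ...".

  step 3 ⇒ step 4: BCABCABCADDBCABCADCDDCBCDCDDCBCBCABCABCADDBCABCABCABCABCADDBCABCA ⇒ DC·DD·CBC·DC·DD·CBC·DC·DD·CBC·BCA·BCA·DC·DD·CBC·DC·DD·CBC·BCA·DD·BCA·BCA·DD·DC·DD·BCA·DD·BCA·BCA·DD·DC·DD·DC·DD·CBC·DC·DD·CBC·DC·DD·CBC·BCA·BCA·DC·DD·CBC·DC·DD·CBC·DC·DD·CBC·DC·DD·CBC·DC·DD·CBC·BCA·BCA·DC·DD·CBC·DC·DD·CBC
    A ↦ CBC
    B ↦ DC
    C ↦ DD
    D ↦ BCA

A->CBC, B->DC, C->DD, D->BCA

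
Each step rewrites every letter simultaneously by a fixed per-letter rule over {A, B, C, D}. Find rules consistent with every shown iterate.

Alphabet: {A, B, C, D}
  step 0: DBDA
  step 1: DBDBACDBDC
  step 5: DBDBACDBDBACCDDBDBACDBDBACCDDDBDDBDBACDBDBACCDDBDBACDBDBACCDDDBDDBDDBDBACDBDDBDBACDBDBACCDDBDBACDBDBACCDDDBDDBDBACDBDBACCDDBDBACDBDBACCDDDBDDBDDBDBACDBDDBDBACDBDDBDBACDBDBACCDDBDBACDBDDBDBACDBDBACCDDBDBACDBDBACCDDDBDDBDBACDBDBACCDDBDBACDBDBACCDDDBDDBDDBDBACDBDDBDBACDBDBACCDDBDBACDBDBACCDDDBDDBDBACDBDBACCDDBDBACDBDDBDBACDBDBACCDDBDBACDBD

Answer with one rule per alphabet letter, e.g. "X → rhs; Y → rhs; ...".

A->C, B->BAC, C->D, D->DBD

  step 0 ⇒ step 1: DBDA ⇒ DBD·BAC·DBD·C
    A ↦ C
    B ↦ BAC
    D ↦ DBD
    C ↦ D  (constrained at step 1)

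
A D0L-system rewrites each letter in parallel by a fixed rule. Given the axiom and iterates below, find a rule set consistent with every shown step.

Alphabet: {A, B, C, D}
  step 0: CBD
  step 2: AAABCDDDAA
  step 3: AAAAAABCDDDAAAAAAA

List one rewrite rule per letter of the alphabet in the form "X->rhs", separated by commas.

A->AA, B->BC, C->DDD, D->A

  step 2 ⇒ step 3: AAABCDDDAA ⇒ AA·AA·AA·BC·DDD·A·A·A·AA·AA
    A ↦ AA
    B ↦ BC
    C ↦ DDD
    D ↦ A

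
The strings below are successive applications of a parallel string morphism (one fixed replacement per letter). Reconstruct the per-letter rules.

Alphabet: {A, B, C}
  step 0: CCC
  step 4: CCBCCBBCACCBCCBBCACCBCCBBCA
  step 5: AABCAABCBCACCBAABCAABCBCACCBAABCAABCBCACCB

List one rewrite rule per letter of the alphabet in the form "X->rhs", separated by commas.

  step 4 ⇒ step 5: CCBCCBBCACCBCCBBCACCBCCBBCA ⇒ A·A·BC·A·A·BC·BC·A·CCB·A·A·BC·A·A·BC·BC·A·CCB·A·A·BC·A·A·BC·BC·A·CCB
    A ↦ CCB
    B ↦ BC
    C ↦ A

A->CCB, B->BC, C->A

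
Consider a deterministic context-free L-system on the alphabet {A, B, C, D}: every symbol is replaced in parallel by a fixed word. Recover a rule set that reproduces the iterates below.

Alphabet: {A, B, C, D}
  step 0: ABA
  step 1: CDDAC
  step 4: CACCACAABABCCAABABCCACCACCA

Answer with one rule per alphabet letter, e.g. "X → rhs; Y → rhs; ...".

  step 0 ⇒ step 1: ABA ⇒ C·DDA·C
    A ↦ C
    B ↦ DDA
    C ↦ CA  (constrained at step 1)
    D ↦ AB  (constrained at step 1)

A->C, B->DDA, C->CA, D->AB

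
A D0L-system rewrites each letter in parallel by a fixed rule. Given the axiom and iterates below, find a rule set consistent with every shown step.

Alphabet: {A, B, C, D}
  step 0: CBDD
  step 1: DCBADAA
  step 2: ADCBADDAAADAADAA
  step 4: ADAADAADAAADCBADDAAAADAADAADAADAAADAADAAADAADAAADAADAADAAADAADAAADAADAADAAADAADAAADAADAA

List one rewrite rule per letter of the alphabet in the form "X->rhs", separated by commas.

  step 1 ⇒ step 2: DCBADAA ⇒ A·DC·BAD·DAA·A·DAA·DAA
    A ↦ DAA
    B ↦ BAD
    C ↦ DC
    D ↦ A

A->DAA, B->BAD, C->DC, D->A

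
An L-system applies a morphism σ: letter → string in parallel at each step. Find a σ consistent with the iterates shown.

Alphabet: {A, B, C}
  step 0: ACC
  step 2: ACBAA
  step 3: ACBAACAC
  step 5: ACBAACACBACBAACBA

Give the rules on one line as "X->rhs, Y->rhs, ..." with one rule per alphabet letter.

  step 2 ⇒ step 3: ACBAA ⇒ AC·B·A·AC·AC
    A ↦ AC
    B ↦ A
    C ↦ B

A->AC, B->A, C->B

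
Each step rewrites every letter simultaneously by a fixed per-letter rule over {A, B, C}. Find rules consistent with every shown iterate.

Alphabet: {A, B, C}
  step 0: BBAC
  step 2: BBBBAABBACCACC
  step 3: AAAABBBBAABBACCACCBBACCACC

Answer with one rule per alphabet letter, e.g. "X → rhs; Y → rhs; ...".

A->BB, B->A, C->ACC

  step 2 ⇒ step 3: BBBBAABBACCACC ⇒ A·A·A·A·BB·BB·A·A·BB·ACC·ACC·BB·ACC·ACC
    A ↦ BB
    B ↦ A
    C ↦ ACC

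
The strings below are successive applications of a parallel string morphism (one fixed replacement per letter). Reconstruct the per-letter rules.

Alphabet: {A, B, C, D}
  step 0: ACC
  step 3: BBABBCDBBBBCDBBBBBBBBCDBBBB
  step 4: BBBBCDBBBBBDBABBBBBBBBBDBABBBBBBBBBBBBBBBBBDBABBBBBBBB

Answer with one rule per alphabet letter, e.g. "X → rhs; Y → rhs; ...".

  step 3 ⇒ step 4: BBABBCDBBBBCDBBBBBBBBCDBBBB ⇒ BB·BB·CD·BB·BB·BDB·A·BB·BB·BB·BB·BDB·A·BB·BB·BB·BB·BB·BB·BB·BB·BDB·A·BB·BB·BB·BB
    A ↦ CD
    B ↦ BB
    C ↦ BDB
    D ↦ A

A->CD, B->BB, C->BDB, D->A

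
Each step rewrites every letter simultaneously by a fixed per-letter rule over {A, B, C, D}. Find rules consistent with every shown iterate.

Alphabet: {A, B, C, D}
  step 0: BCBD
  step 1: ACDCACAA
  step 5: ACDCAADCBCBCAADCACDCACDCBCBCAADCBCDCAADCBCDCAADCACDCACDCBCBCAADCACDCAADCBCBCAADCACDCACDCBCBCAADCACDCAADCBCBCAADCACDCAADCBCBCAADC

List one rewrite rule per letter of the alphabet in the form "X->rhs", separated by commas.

  step 0 ⇒ step 1: BCBD ⇒ AC·DC·AC·AA
    B ↦ AC
    C ↦ DC
    D ↦ AA
    A ↦ BC  (constrained at step 1)

A->BC, B->AC, C->DC, D->AA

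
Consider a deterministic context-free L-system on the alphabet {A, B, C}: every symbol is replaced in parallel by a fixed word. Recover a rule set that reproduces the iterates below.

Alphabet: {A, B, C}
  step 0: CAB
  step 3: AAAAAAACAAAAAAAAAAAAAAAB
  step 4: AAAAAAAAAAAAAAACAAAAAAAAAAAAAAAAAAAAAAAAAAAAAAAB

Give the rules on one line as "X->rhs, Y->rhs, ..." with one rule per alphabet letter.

A->AA, B->AB, C->AC

  step 3 ⇒ step 4: AAAAAAACAAAAAAAAAAAAAAAB ⇒ AA·AA·AA·AA·AA·AA·AA·AC·AA·AA·AA·AA·AA·AA·AA·AA·AA·AA·AA·AA·AA·AA·AA·AB
    A ↦ AA
    B ↦ AB
    C ↦ AC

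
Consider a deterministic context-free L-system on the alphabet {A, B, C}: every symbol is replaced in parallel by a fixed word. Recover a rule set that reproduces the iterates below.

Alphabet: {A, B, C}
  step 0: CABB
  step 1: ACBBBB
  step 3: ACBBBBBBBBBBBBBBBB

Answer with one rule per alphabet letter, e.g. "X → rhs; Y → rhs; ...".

A->C, B->BB, C->A

  step 0 ⇒ step 1: CABB ⇒ A·C·BB·BB
    A ↦ C
    B ↦ BB
    C ↦ A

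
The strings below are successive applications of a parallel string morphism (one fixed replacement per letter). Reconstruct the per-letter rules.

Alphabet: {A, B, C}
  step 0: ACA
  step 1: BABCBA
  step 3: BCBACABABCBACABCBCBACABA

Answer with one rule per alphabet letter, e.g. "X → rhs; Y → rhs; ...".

A->BA, B->CA, C->BC

  step 0 ⇒ step 1: ACA ⇒ BA·BC·BA
    A ↦ BA
    C ↦ BC
    B ↦ CA  (constrained at step 1)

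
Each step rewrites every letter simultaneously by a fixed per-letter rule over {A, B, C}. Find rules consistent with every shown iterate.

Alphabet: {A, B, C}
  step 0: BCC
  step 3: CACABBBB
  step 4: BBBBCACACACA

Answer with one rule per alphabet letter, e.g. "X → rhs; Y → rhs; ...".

  step 3 ⇒ step 4: CACABBBB ⇒ B·B·B·B·CA·CA·CA·CA
    A ↦ B
    B ↦ CA
    C ↦ B

A->B, B->CA, C->B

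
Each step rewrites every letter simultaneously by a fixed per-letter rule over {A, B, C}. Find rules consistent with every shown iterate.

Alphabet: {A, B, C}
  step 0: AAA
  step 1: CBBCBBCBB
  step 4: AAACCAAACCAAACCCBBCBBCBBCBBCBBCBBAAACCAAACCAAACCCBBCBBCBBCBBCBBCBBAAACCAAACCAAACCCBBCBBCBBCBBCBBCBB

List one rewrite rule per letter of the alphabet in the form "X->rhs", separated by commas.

A->CBB, B->C, C->AAA

  step 0 ⇒ step 1: AAA ⇒ CBB·CBB·CBB
    A ↦ CBB
    B ↦ C  (constrained at step 1)
    C ↦ AAA  (constrained at step 1)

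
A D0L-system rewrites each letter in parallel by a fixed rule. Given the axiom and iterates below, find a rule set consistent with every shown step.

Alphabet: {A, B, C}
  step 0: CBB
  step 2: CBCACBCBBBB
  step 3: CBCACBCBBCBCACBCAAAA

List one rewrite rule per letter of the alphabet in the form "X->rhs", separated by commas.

A->BB, B->A, C->CBC

  step 2 ⇒ step 3: CBCACBCBBBB ⇒ CBC·A·CBC·BB·CBC·A·CBC·A·A·A·A
    A ↦ BB
    B ↦ A
    C ↦ CBC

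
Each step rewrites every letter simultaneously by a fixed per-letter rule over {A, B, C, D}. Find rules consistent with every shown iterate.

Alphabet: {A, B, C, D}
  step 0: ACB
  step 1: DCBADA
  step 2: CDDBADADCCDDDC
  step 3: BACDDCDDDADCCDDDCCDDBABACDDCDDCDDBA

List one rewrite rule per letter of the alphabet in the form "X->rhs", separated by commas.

A->DC, B->DA, C->BA, D->CDD

  step 2 ⇒ step 3: CDDBADADCCDDDC ⇒ BA·CDD·CDD·DA·DC·CDD·DC·CDD·BA·BA·CDD·CDD·CDD·BA
    A ↦ DC
    B ↦ DA
    C ↦ BA
    D ↦ CDD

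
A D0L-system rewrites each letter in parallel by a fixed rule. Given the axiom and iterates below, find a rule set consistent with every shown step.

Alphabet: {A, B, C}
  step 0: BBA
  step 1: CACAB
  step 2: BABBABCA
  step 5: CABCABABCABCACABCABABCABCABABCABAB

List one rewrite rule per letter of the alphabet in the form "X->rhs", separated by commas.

A->B, B->CA, C->BA

  step 1 ⇒ step 2: CACAB ⇒ BA·B·BA·B·CA
    A ↦ B
    B ↦ CA
    C ↦ BA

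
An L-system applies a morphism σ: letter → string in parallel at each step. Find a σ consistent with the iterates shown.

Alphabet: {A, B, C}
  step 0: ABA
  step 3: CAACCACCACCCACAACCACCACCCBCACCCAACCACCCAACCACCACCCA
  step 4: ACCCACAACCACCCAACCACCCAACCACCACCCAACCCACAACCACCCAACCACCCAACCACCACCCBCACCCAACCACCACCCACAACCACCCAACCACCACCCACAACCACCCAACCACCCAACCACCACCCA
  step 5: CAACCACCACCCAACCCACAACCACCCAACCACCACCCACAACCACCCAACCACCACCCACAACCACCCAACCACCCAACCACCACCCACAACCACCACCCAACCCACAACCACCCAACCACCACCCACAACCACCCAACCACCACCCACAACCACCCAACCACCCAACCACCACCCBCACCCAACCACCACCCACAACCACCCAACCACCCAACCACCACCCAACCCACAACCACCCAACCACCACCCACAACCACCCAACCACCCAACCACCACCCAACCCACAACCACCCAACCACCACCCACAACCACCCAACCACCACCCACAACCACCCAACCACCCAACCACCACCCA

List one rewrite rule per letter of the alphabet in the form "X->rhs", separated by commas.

A->CA, B->CBC, C->ACC

  step 4 ⇒ step 5: ACCCACAACCACCCAACCACCCAACCACCACCCAACCCACAACCACCCAACCACCCAACCACCACCCBCACCCAACCACCACCCACAACCACCCAACCACCACCCACAACCACCCAACCACCCAACCACCACCCA ⇒ CA·ACC·ACC·ACC·CA·ACC·CA·CA·ACC·ACC·CA·ACC·ACC·ACC·CA·CA·ACC·ACC·CA·ACC·ACC·ACC·CA·CA·ACC·ACC·CA·ACC·ACC·CA·ACC·ACC·ACC·CA·CA·ACC·ACC·ACC·CA·ACC·CA·CA·ACC·ACC·CA·ACC·ACC·ACC·CA·CA·ACC·ACC·CA·ACC·ACC·ACC·CA·CA·ACC·ACC·CA·ACC·ACC·CA·ACC·ACC·ACC·CBC·ACC·CA·ACC·ACC·ACC·CA·CA·ACC·ACC·CA·ACC·ACC·CA·ACC·ACC·ACC·CA·ACC·CA·CA·ACC·ACC·CA·ACC·ACC·ACC·CA·CA·ACC·ACC·CA·ACC·ACC·CA·ACC·ACC·ACC·CA·ACC·CA·CA·ACC·ACC·CA·ACC·ACC·ACC·CA·CA·ACC·ACC·CA·ACC·ACC·ACC·CA·CA·ACC·ACC·CA·ACC·ACC·CA·ACC·ACC·ACC·CA
    A ↦ CA
    B ↦ CBC
    C ↦ ACC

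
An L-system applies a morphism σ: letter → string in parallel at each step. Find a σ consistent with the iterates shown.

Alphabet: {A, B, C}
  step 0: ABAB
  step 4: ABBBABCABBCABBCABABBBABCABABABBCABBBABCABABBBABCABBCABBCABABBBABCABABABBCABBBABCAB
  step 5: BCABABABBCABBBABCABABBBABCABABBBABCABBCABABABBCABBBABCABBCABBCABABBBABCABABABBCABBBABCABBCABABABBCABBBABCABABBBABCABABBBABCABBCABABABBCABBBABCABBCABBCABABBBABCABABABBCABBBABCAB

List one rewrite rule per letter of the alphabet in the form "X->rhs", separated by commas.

A->BC, B->AB, C->BBA

  step 4 ⇒ step 5: ABBBABCABBCABBCABABBBABCABABABBCABBBABCABABBBABCABBCABBCABABBBABCABABABBCABBBABCAB ⇒ BC·AB·AB·AB·BC·AB·BBA·BC·AB·AB·BBA·BC·AB·AB·BBA·BC·AB·BC·AB·AB·AB·BC·AB·BBA·BC·AB·BC·AB·BC·AB·AB·BBA·BC·AB·AB·AB·BC·AB·BBA·BC·AB·BC·AB·AB·AB·BC·AB·BBA·BC·AB·AB·BBA·BC·AB·AB·BBA·BC·AB·BC·AB·AB·AB·BC·AB·BBA·BC·AB·BC·AB·BC·AB·AB·BBA·BC·AB·AB·AB·BC·AB·BBA·BC·AB
    A ↦ BC
    B ↦ AB
    C ↦ BBA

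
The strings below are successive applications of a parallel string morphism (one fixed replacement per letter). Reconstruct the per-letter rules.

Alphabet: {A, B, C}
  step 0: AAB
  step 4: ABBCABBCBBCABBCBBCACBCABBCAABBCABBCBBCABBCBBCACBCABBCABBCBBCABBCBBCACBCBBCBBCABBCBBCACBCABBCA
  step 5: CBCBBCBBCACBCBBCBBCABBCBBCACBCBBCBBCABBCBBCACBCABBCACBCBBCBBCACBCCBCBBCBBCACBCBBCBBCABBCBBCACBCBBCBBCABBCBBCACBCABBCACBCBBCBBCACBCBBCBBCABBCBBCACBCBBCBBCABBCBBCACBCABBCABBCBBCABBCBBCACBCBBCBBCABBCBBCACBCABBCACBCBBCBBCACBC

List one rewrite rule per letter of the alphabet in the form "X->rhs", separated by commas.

A->CBC, B->BBC, C->A

  step 4 ⇒ step 5: ABBCABBCBBCABBCBBCACBCABBCAABBCABBCBBCABBCBBCACBCABBCABBCBBCABBCBBCACBCBBCBBCABBCBBCACBCABBCA ⇒ CBC·BBC·BBC·A·CBC·BBC·BBC·A·BBC·BBC·A·CBC·BBC·BBC·A·BBC·BBC·A·CBC·A·BBC·A·CBC·BBC·BBC·A·CBC·CBC·BBC·BBC·A·CBC·BBC·BBC·A·BBC·BBC·A·CBC·BBC·BBC·A·BBC·BBC·A·CBC·A·BBC·A·CBC·BBC·BBC·A·CBC·BBC·BBC·A·BBC·BBC·A·CBC·BBC·BBC·A·BBC·BBC·A·CBC·A·BBC·A·BBC·BBC·A·BBC·BBC·A·CBC·BBC·BBC·A·BBC·BBC·A·CBC·A·BBC·A·CBC·BBC·BBC·A·CBC
    A ↦ CBC
    B ↦ BBC
    C ↦ A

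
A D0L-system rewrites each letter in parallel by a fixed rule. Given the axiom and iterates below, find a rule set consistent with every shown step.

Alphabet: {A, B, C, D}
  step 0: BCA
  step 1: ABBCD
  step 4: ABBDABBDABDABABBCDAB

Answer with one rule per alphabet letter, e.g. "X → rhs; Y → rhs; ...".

  step 0 ⇒ step 1: BCA ⇒ AB·BC·D
    A ↦ D
    B ↦ AB
    C ↦ BC
    D ↦ B  (constrained at step 1)

A->D, B->AB, C->BC, D->B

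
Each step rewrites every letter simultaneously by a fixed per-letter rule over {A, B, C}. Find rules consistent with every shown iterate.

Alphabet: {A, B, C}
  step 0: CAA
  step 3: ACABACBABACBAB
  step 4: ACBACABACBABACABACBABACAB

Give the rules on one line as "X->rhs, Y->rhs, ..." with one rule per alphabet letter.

A->AC, B->AB, C->B

  step 3 ⇒ step 4: ACABACBABACBAB ⇒ AC·B·AC·AB·AC·B·AB·AC·AB·AC·B·AB·AC·AB
    A ↦ AC
    B ↦ AB
    C ↦ B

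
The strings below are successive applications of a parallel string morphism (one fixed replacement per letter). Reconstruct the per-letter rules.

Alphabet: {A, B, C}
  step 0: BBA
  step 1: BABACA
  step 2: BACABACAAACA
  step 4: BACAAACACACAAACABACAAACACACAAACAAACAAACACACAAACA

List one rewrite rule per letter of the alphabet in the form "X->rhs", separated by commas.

  step 1 ⇒ step 2: BABACA ⇒ BA·CA·BA·CA·AA·CA
    A ↦ CA
    B ↦ BA
    C ↦ AA

A->CA, B->BA, C->AA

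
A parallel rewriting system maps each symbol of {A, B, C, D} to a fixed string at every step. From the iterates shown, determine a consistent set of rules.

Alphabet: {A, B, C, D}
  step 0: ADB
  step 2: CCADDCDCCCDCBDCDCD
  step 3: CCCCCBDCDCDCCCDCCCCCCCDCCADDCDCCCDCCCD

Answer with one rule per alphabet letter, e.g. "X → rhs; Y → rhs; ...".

  step 2 ⇒ step 3: CCADDCDCCCDCBDCDCD ⇒ CC·CC·CBD·CD·CD·CC·CD·CC·CC·CC·CD·CC·ADD·CD·CC·CD·CC·CD
    A ↦ CBD
    B ↦ ADD
    C ↦ CC
    D ↦ CD

A->CBD, B->ADD, C->CC, D->CD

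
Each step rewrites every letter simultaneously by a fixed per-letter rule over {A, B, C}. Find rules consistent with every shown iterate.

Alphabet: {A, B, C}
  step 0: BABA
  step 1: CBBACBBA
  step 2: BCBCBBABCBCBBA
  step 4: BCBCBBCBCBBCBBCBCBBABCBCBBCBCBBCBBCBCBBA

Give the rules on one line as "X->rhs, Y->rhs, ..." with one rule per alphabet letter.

  step 1 ⇒ step 2: CBBACBBA ⇒ B·CB·CB·BA·B·CB·CB·BA
    A ↦ BA
    B ↦ CB
    C ↦ B

A->BA, B->CB, C->B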